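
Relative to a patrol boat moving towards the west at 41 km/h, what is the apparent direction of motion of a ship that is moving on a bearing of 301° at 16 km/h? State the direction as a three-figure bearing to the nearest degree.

073°

Taking east as x and north as y: ship velocity = (-13.715, 8.241) km/h; patrol boat velocity = (-41.000, 0.000) km/h.
Velocity of ship relative to patrol boat = (-13.715, 8.241) − (-41.000, 0.000) = (27.285, 8.241) km/h.
Bearing = atan2(27.29, 8.24) = 73.19° clockwise from north.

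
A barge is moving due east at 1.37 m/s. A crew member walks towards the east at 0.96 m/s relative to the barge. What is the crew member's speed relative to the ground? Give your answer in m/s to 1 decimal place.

Taking east as x and north as y: barge velocity = (1.370, 0.000) m/s; crew member velocity relative to barge = (0.960, 0.000) m/s.
Velocity relative to ground = (1.370, 0.000) + (0.960, 0.000) = (2.330, 0.000) m/s.
Speed = |(2.330, 0.000)| = 2.330 m/s.

2.3 m/s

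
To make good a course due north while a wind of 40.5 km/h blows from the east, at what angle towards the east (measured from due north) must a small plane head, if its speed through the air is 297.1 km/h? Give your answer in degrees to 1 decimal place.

The wind pushes perpendicular to the desired track; the heading must have a component into the wind equal to 40.5 km/h: 297.1 sin θ = 40.5.
sin θ = 0.1363, so θ = 7.835°.

7.8°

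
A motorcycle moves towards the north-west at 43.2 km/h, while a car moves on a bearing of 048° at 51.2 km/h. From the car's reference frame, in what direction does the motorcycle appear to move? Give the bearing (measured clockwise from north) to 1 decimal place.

266.9°

Taking east as x and north as y: motorcycle velocity = (-30.547, 30.547) km/h; car velocity = (38.049, 34.259) km/h.
Velocity of motorcycle relative to car = (-30.547, 30.547) − (38.049, 34.259) = (-68.596, -3.712) km/h.
Bearing = atan2(-68.60, -3.71) = 266.90° clockwise from north.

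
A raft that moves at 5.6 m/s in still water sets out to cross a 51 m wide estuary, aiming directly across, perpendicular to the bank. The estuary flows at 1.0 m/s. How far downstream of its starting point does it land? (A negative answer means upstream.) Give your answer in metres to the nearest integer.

Perpendicular speed = 5.600 m/s; crossing time = 51 / 5.600 = 9.107 s.
Net downstream speed = 1.000 m/s.
Drift = 1.000 × 9.107 = 9.107 m (downstream).

9 m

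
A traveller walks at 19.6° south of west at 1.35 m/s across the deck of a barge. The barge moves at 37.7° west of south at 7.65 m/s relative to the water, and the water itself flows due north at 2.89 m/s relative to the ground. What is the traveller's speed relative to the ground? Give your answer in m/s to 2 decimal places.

In east/north components (m/s): traveller relative to barge = (-1.272, -0.453); barge relative to water = (-4.678, -6.053); water relative to ground = (0.000, 2.890).
Sum = (-5.950, -3.616) m/s.
Speed = |(-5.950, -3.616)| = 6.962 m/s.

6.96 m/s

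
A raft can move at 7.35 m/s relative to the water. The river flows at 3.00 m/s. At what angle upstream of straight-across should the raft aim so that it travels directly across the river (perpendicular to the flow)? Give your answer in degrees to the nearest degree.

24°

To cancel the current, the upstream component of the raft's velocity must equal the flow: 7.35 sin θ = 3.00.
sin θ = 3.00 / 7.35 = 0.4082.
θ = arcsin(0.4082) = 24.090°.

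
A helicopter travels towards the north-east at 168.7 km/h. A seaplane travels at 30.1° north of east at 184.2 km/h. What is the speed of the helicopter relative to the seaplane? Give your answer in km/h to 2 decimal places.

48.27 km/h

Taking east as x and north as y: helicopter velocity = (119.289, 119.289) km/h; seaplane velocity = (159.361, 92.378) km/h.
Velocity of helicopter relative to seaplane = (119.289, 119.289) − (159.361, 92.378) = (-40.072, 26.911) km/h.
Magnitude = |(-40.072, 26.911)| = 48.270 km/h.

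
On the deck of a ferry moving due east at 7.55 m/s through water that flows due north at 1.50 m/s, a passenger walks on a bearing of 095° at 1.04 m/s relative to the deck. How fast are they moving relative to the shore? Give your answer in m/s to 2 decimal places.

In east/north components (m/s): passenger relative to ferry = (1.036, -0.091); ferry relative to water = (7.550, 0.000); water relative to ground = (0.000, 1.500).
Sum = (8.586, 1.409) m/s.
Speed = |(8.586, 1.409)| = 8.701 m/s.

8.70 m/s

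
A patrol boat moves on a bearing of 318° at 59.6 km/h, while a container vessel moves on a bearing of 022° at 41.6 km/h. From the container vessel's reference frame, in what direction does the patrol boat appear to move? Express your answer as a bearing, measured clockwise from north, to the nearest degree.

Taking east as x and north as y: patrol boat velocity = (-39.880, 44.291) km/h; container vessel velocity = (15.584, 38.571) km/h.
Velocity of patrol boat relative to container vessel = (-39.880, 44.291) − (15.584, 38.571) = (-55.464, 5.721) km/h.
Bearing = atan2(-55.46, 5.72) = 275.89° clockwise from north.

276°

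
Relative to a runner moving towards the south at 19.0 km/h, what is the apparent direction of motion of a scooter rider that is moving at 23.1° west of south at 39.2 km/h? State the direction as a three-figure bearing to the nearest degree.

222°

Taking east as x and north as y: scooter rider velocity = (-15.380, -36.057) km/h; runner velocity = (0.000, -19.000) km/h.
Velocity of scooter rider relative to runner = (-15.380, -36.057) − (0.000, -19.000) = (-15.380, -17.057) km/h.
Bearing = atan2(-15.38, -17.06) = 222.04° clockwise from north.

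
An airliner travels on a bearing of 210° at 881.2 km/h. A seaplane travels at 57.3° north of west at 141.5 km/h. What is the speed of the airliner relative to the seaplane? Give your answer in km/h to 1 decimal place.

Taking east as x and north as y: airliner velocity = (-440.600, -763.142) km/h; seaplane velocity = (-76.444, 119.074) km/h.
Velocity of airliner relative to seaplane = (-440.600, -763.142) − (-76.444, 119.074) = (-364.156, -882.215) km/h.
Magnitude = |(-364.156, -882.215)| = 954.418 km/h.

954.4 km/h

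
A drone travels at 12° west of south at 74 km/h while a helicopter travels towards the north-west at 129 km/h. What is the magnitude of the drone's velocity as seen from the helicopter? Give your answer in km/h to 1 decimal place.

180.3 km/h

Taking east as x and north as y: drone velocity = (-15.385, -72.383) km/h; helicopter velocity = (-91.217, 91.217) km/h.
Velocity of drone relative to helicopter = (-15.385, -72.383) − (-91.217, 91.217) = (75.831, -163.600) km/h.
Magnitude = |(75.831, -163.600)| = 180.320 km/h.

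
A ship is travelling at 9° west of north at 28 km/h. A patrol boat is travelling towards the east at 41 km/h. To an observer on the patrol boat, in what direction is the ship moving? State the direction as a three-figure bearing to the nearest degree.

Taking east as x and north as y: ship velocity = (-4.380, 27.655) km/h; patrol boat velocity = (41.000, 0.000) km/h.
Velocity of ship relative to patrol boat = (-4.380, 27.655) − (41.000, 0.000) = (-45.380, 27.655) km/h.
Bearing = atan2(-45.38, 27.66) = 301.36° clockwise from north.

301°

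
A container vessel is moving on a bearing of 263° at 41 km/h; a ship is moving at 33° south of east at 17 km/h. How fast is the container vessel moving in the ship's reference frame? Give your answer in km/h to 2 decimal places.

55.12 km/h

Taking east as x and north as y: container vessel velocity = (-40.694, -4.997) km/h; ship velocity = (14.257, -9.259) km/h.
Velocity of container vessel relative to ship = (-40.694, -4.997) − (14.257, -9.259) = (-54.952, 4.262) km/h.
Magnitude = |(-54.952, 4.262)| = 55.117 km/h.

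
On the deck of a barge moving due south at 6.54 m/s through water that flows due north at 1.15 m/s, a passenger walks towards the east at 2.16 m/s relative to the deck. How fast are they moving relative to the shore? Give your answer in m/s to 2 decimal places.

5.81 m/s

In east/north components (m/s): passenger relative to barge = (2.160, 0.000); barge relative to water = (0.000, -6.540); water relative to ground = (0.000, 1.150).
Sum = (2.160, -5.390) m/s.
Speed = |(2.160, -5.390)| = 5.807 m/s.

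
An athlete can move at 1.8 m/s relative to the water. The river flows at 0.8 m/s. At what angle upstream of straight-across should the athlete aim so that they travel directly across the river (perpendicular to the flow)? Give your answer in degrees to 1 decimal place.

26.4°

To cancel the current, the upstream component of the athlete's velocity must equal the flow: 1.8 sin θ = 0.8.
sin θ = 0.8 / 1.8 = 0.4444.
θ = arcsin(0.4444) = 26.388°.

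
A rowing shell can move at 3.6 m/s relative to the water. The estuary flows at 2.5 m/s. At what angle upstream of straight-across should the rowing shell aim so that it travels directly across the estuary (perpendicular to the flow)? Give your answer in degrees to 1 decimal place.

To cancel the current, the upstream component of the rowing shell's velocity must equal the flow: 3.6 sin θ = 2.5.
sin θ = 2.5 / 3.6 = 0.6944.
θ = arcsin(0.6944) = 43.983°.

44.0°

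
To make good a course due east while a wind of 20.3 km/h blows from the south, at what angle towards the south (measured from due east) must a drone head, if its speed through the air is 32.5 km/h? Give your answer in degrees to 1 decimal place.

38.7°

The wind pushes perpendicular to the desired track; the heading must have a component into the wind equal to 20.3 km/h: 32.5 sin θ = 20.3.
sin θ = 0.6246, so θ = 38.654°.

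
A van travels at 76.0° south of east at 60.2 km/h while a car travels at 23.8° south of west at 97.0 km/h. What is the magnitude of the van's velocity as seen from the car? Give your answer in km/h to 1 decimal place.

Taking east as x and north as y: van velocity = (14.564, -58.412) km/h; car velocity = (-88.751, -39.144) km/h.
Velocity of van relative to car = (14.564, -58.412) − (-88.751, -39.144) = (103.315, -19.268) km/h.
Magnitude = |(103.315, -19.268)| = 105.096 km/h.

105.1 km/h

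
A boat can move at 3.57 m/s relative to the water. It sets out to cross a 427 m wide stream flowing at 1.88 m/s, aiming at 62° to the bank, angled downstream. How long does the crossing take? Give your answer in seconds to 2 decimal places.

135.46 s

The component of the boat's velocity perpendicular to the bank is 3.57 × sin 62° = 3.152 m/s.
The flow acts along the bank and has no component across it.
Time = 427 / 3.152 = 135.464 s.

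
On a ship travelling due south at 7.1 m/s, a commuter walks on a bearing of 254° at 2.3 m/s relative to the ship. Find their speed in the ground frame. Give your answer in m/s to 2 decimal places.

8.04 m/s

Taking east as x and north as y: ship velocity = (0.000, -7.100) m/s; commuter velocity relative to ship = (-2.211, -0.634) m/s.
Velocity relative to ground = (0.000, -7.100) + (-2.211, -0.634) = (-2.211, -7.734) m/s.
Speed = |(-2.211, -7.734)| = 8.044 m/s.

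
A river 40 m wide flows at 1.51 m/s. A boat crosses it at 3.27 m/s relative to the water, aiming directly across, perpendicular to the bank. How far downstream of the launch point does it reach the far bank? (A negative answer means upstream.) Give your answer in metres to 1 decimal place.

18.5 m

Perpendicular speed = 3.270 m/s; crossing time = 40 / 3.270 = 12.232 s.
Net downstream speed = 1.510 m/s.
Drift = 1.510 × 12.232 = 18.471 m (downstream).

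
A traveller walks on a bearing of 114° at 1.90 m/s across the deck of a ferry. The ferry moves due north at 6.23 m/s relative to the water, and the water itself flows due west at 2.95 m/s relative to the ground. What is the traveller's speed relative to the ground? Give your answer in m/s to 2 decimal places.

5.59 m/s

In east/north components (m/s): traveller relative to ferry = (1.736, -0.773); ferry relative to water = (0.000, 6.230); water relative to ground = (-2.950, 0.000).
Sum = (-1.214, 5.457) m/s.
Speed = |(-1.214, 5.457)| = 5.591 m/s.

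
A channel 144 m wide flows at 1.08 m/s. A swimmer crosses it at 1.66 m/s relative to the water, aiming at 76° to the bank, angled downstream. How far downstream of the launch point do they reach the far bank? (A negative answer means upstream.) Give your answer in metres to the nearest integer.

132 m

Perpendicular speed = 1.611 m/s; crossing time = 144 / 1.611 = 89.403 s.
Net downstream speed = 1.482 m/s.
Drift = 1.482 × 89.403 = 132.458 m (downstream).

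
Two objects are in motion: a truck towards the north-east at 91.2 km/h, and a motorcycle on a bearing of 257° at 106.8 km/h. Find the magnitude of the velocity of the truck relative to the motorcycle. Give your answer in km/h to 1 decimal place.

190.4 km/h

Taking east as x and north as y: truck velocity = (64.488, 64.488) km/h; motorcycle velocity = (-104.063, -24.025) km/h.
Velocity of truck relative to motorcycle = (64.488, 64.488) − (-104.063, -24.025) = (168.551, 88.513) km/h.
Magnitude = |(168.551, 88.513)| = 190.378 km/h.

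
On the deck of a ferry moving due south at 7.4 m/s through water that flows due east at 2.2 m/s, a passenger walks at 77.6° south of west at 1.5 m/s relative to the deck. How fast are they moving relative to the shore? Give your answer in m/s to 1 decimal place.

In east/north components (m/s): passenger relative to ferry = (-0.322, -1.465); ferry relative to water = (0.000, -7.400); water relative to ground = (2.200, 0.000).
Sum = (1.878, -8.865) m/s.
Speed = |(1.878, -8.865)| = 9.062 m/s.

9.1 m/s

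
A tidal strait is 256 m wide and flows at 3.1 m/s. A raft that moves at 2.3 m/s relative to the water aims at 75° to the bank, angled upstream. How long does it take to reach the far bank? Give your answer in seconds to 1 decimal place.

115.2 s

The component of the raft's velocity perpendicular to the bank is 2.3 × sin 75° = 2.222 m/s.
The current is parallel to the bank, so it does not affect the crossing time.
Time = 256 / 2.222 = 115.231 s.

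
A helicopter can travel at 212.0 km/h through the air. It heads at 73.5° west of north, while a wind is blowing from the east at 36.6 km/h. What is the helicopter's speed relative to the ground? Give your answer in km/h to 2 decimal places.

Taking east as x and north as y: velocity relative to the air = (-203.270, 60.211) km/h; the air relative to ground = (-36.600, 0.000) km/h.
Velocity relative to ground = (-203.270, 60.211) + (-36.600, 0.000) = (-239.870, 60.211) km/h.
Speed = |(-239.870, 60.211)| = 247.311 km/h.

247.31 km/h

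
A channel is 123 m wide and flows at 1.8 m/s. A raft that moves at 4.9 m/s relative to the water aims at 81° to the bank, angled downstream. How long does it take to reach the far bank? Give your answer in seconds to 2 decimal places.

25.41 s

The component of the raft's velocity perpendicular to the bank is 4.9 × sin 81° = 4.840 m/s.
Only the cross-stream component determines the crossing time; the current contributes nothing perpendicular to the bank.
Time = 123 / 4.840 = 25.415 s.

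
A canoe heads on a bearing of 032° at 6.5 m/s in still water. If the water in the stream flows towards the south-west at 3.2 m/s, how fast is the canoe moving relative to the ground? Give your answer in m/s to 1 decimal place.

Taking east as x and north as y: velocity relative to the water = (3.444, 5.512) m/s; the water relative to ground = (-2.263, -2.263) m/s.
Velocity relative to ground = (3.444, 5.512) + (-2.263, -2.263) = (1.182, 3.250) m/s.
Speed = |(1.182, 3.250)| = 3.458 m/s.

3.5 m/s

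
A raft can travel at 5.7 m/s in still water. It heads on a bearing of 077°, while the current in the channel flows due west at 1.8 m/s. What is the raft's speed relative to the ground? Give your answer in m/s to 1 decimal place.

4.0 m/s

Taking east as x and north as y: velocity relative to the water = (5.554, 1.282) m/s; the water relative to ground = (-1.800, 0.000) m/s.
Velocity relative to ground = (5.554, 1.282) + (-1.800, 0.000) = (3.754, 1.282) m/s.
Speed = |(3.754, 1.282)| = 3.967 m/s.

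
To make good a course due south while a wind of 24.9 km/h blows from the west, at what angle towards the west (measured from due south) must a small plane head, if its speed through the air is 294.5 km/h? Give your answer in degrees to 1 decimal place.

The wind pushes perpendicular to the desired track; the heading must have a component into the wind equal to 24.9 km/h: 294.5 sin θ = 24.9.
sin θ = 0.0846, so θ = 4.850°.

4.9°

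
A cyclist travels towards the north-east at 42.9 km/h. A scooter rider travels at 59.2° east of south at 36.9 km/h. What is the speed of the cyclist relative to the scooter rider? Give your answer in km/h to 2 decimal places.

49.25 km/h

Taking east as x and north as y: cyclist velocity = (30.335, 30.335) km/h; scooter rider velocity = (31.696, -18.894) km/h.
Velocity of cyclist relative to scooter rider = (30.335, 30.335) − (31.696, -18.894) = (-1.361, 49.229) km/h.
Magnitude = |(-1.361, 49.229)| = 49.248 km/h.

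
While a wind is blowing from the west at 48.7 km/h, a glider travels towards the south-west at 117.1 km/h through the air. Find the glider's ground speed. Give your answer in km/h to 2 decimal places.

89.55 km/h

Taking east as x and north as y: velocity relative to the air = (-82.802, -82.802) km/h; the air relative to ground = (48.700, 0.000) km/h.
Velocity relative to ground = (-82.802, -82.802) + (48.700, 0.000) = (-34.102, -82.802) km/h.
Speed = |(-34.102, -82.802)| = 89.550 km/h.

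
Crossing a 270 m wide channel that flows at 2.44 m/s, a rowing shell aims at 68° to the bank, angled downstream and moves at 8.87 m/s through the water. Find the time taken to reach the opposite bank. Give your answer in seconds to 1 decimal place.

32.8 s

The component of the rowing shell's velocity perpendicular to the bank is 8.87 × sin 68° = 8.224 m/s.
The current is parallel to the bank, so it does not affect the crossing time.
Time = 270 / 8.224 = 32.830 s.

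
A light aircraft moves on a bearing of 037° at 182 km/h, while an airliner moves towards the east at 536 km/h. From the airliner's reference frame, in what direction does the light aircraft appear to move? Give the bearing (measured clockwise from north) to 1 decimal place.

Taking east as x and north as y: light aircraft velocity = (109.530, 145.352) km/h; airliner velocity = (536.000, 0.000) km/h.
Velocity of light aircraft relative to airliner = (109.530, 145.352) − (536.000, 0.000) = (-426.470, 145.352) km/h.
Bearing = atan2(-426.47, 145.35) = 288.82° clockwise from north.

288.8°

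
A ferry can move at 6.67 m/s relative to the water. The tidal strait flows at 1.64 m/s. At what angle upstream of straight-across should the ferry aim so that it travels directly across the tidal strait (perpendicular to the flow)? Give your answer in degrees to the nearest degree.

To cancel the current, the upstream component of the ferry's velocity must equal the flow: 6.67 sin θ = 1.64.
sin θ = 1.64 / 6.67 = 0.2459.
θ = arcsin(0.2459) = 14.234°.

14°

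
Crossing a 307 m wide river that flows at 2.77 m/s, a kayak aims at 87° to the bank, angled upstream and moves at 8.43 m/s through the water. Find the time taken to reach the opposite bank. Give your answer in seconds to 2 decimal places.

36.47 s

The component of the kayak's velocity perpendicular to the bank is 8.43 × sin 87° = 8.418 m/s.
Only the cross-stream component determines the crossing time; the current contributes nothing perpendicular to the bank.
Time = 307 / 8.418 = 36.468 s.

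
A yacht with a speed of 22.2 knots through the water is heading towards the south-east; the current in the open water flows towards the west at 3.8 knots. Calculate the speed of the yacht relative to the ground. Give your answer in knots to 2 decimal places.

Taking east as x and north as y: velocity relative to the water = (15.698, -15.698) knots; the water relative to ground = (-3.800, 0.000) knots.
Velocity relative to ground = (15.698, -15.698) + (-3.800, 0.000) = (11.898, -15.698) knots.
Speed = |(11.898, -15.698)| = 19.697 knots.

19.70 knots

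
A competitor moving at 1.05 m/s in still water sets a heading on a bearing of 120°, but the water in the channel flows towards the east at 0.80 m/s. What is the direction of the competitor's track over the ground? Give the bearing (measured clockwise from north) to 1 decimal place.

107.1°

Taking east as x and north as y: velocity relative to the water = (0.909, -0.525) m/s; the water relative to ground = (0.800, 0.000) m/s.
Velocity relative to ground = (0.909, -0.525) + (0.800, 0.000) = (1.709, -0.525) m/s.
Bearing = atan2(1.71, -0.52) = 107.07° clockwise from north.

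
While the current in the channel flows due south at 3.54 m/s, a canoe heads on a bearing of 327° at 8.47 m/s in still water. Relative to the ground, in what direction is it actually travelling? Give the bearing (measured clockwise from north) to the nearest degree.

Taking east as x and north as y: velocity relative to the water = (-4.613, 7.104) m/s; the water relative to ground = (0.000, -3.540) m/s.
Velocity relative to ground = (-4.613, 7.104) + (0.000, -3.540) = (-4.613, 3.564) m/s.
Bearing = atan2(-4.61, 3.56) = 307.69° clockwise from north.

308°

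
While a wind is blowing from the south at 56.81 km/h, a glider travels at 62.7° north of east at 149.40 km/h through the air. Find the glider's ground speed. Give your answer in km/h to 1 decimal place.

201.6 km/h

Taking east as x and north as y: velocity relative to the air = (68.522, 132.759) km/h; the air relative to ground = (0.000, 56.810) km/h.
Velocity relative to ground = (68.522, 132.759) + (0.000, 56.810) = (68.522, 189.569) km/h.
Speed = |(68.522, 189.569)| = 201.573 km/h.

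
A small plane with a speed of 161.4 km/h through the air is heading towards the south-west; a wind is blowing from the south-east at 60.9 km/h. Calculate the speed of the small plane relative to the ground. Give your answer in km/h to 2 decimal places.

Taking east as x and north as y: velocity relative to the air = (-114.127, -114.127) km/h; the air relative to ground = (-43.063, 43.063) km/h.
Velocity relative to ground = (-114.127, -114.127) + (-43.063, 43.063) = (-157.190, -71.064) km/h.
Speed = |(-157.190, -71.064)| = 172.507 km/h.

172.51 km/h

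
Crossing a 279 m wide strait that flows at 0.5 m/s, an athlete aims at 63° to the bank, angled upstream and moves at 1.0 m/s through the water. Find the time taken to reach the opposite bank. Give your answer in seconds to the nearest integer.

The component of the athlete's velocity perpendicular to the bank is 1.0 × sin 63° = 0.891 m/s.
Only the cross-stream component determines the crossing time; the current contributes nothing perpendicular to the bank.
Time = 279 / 0.891 = 313.129 s.

313 s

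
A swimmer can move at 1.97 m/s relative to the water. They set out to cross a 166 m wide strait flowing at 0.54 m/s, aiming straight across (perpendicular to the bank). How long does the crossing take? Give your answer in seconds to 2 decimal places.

The component of the swimmer's velocity perpendicular to the bank is 1.97 m/s.
Only the cross-stream component determines the crossing time; the current contributes nothing perpendicular to the bank.
Time = 166 / 1.970 = 84.264 s.

84.26 s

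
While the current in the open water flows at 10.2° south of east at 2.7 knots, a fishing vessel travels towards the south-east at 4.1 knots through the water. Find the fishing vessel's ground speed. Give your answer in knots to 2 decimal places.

Taking east as x and north as y: velocity relative to the water = (2.899, -2.899) knots; the water relative to ground = (2.657, -0.478) knots.
Velocity relative to ground = (2.899, -2.899) + (2.657, -0.478) = (5.556, -3.377) knots.
Speed = |(5.556, -3.377)| = 6.502 knots.

6.50 knots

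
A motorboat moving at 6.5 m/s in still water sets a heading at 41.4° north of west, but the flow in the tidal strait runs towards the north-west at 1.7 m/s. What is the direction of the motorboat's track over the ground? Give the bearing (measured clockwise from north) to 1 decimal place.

312.1°

Taking east as x and north as y: velocity relative to the water = (-4.876, 4.299) m/s; the water relative to ground = (-1.202, 1.202) m/s.
Velocity relative to ground = (-4.876, 4.299) + (-1.202, 1.202) = (-6.078, 5.501) m/s.
Bearing = atan2(-6.08, 5.50) = 312.15° clockwise from north.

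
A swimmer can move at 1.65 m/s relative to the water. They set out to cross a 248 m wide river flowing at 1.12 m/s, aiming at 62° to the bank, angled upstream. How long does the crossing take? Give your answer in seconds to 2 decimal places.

The component of the swimmer's velocity perpendicular to the bank is 1.65 × sin 62° = 1.457 m/s.
The flow acts along the bank and has no component across it.
Time = 248 / 1.457 = 170.229 s.

170.23 s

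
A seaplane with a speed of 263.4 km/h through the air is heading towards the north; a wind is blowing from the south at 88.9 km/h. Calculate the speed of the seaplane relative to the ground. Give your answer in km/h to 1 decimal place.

Taking east as x and north as y: velocity relative to the air = (0.000, 263.400) km/h; the air relative to ground = (0.000, 88.900) km/h.
Velocity relative to ground = (0.000, 263.400) + (0.000, 88.900) = (0.000, 352.300) km/h.
Speed = |(0.000, 352.300)| = 352.300 km/h.

352.3 km/h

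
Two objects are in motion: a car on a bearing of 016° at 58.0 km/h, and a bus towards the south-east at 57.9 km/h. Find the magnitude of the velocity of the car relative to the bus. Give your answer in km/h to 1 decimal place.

99.9 km/h

Taking east as x and north as y: car velocity = (15.987, 55.753) km/h; bus velocity = (40.941, -40.941) km/h.
Velocity of car relative to bus = (15.987, 55.753) − (40.941, -40.941) = (-24.955, 96.695) km/h.
Magnitude = |(-24.955, 96.695)| = 99.863 km/h.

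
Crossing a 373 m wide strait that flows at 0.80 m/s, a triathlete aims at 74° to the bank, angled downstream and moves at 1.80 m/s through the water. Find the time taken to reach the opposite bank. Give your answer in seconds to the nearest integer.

The component of the triathlete's velocity perpendicular to the bank is 1.80 × sin 74° = 1.730 m/s.
The current is parallel to the bank, so it does not affect the crossing time.
Time = 373 / 1.730 = 215.573 s.

216 s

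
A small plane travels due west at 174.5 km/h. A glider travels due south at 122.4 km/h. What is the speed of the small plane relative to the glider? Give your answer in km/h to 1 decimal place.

Taking east as x and north as y: small plane velocity = (-174.500, 0.000) km/h; glider velocity = (0.000, -122.400) km/h.
Velocity of small plane relative to glider = (-174.500, 0.000) − (0.000, -122.400) = (-174.500, 122.400) km/h.
Magnitude = |(-174.500, 122.400)| = 213.148 km/h.

213.1 km/h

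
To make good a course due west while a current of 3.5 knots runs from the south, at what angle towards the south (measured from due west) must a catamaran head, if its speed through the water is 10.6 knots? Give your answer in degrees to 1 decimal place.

The current pushes perpendicular to the desired track; the heading must have a component into the current equal to 3.5 knots: 10.6 sin θ = 3.5.
sin θ = 0.3302, so θ = 19.280°.

19.3°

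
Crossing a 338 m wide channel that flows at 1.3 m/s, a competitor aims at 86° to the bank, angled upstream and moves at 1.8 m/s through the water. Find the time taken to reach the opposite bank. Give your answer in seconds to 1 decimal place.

188.2 s

The component of the competitor's velocity perpendicular to the bank is 1.8 × sin 86° = 1.796 m/s.
The current is parallel to the bank, so it does not affect the crossing time.
Time = 338 / 1.796 = 188.236 s.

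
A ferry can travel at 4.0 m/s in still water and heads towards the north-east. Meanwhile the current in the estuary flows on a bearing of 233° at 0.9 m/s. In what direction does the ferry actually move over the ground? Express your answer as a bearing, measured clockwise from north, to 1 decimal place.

042.7°

Taking east as x and north as y: velocity relative to the water = (2.828, 2.828) m/s; the water relative to ground = (-0.719, -0.542) m/s.
Velocity relative to ground = (2.828, 2.828) + (-0.719, -0.542) = (2.110, 2.287) m/s.
Bearing = atan2(2.11, 2.29) = 42.69° clockwise from north.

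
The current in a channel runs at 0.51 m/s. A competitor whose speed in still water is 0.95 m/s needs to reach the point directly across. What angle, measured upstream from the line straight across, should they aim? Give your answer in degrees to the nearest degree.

32°

To cancel the current, the upstream component of the competitor's velocity must equal the flow: 0.95 sin θ = 0.51.
sin θ = 0.51 / 0.95 = 0.5368.
θ = arcsin(0.5368) = 32.469°.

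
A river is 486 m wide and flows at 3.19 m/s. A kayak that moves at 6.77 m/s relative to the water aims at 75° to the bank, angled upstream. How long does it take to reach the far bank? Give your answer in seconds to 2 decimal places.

The component of the kayak's velocity perpendicular to the bank is 6.77 × sin 75° = 6.539 m/s.
The flow acts along the bank and has no component across it.
Time = 486 / 6.539 = 74.320 s.

74.32 s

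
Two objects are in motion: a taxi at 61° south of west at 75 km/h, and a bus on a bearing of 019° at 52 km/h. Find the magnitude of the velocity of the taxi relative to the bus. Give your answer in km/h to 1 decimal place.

Taking east as x and north as y: taxi velocity = (-36.361, -65.596) km/h; bus velocity = (16.930, 49.167) km/h.
Velocity of taxi relative to bus = (-36.361, -65.596) − (16.930, 49.167) = (-53.290, -114.763) km/h.
Magnitude = |(-53.290, -114.763)| = 126.533 km/h.

126.5 km/h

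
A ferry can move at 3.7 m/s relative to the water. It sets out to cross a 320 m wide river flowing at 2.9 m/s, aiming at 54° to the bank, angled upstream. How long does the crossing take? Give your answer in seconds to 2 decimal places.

The component of the ferry's velocity perpendicular to the bank is 3.7 × sin 54° = 2.993 m/s.
The current is parallel to the bank, so it does not affect the crossing time.
Time = 320 / 2.993 = 106.903 s.

106.90 s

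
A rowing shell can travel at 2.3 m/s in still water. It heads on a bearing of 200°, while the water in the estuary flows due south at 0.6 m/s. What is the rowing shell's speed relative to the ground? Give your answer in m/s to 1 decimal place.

Taking east as x and north as y: velocity relative to the water = (-0.787, -2.161) m/s; the water relative to ground = (0.000, -0.600) m/s.
Velocity relative to ground = (-0.787, -2.161) + (0.000, -0.600) = (-0.787, -2.761) m/s.
Speed = |(-0.787, -2.761)| = 2.871 m/s.

2.9 m/s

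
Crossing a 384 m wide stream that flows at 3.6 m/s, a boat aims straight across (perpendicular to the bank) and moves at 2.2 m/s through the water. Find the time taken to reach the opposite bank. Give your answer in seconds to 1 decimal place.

174.5 s

The component of the boat's velocity perpendicular to the bank is 2.2 m/s.
Only the cross-stream component determines the crossing time; the current contributes nothing perpendicular to the bank.
Time = 384 / 2.200 = 174.545 s.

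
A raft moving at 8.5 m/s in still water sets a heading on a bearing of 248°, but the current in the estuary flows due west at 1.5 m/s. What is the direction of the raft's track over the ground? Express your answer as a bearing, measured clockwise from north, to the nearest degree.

251°

Taking east as x and north as y: velocity relative to the water = (-7.881, -3.184) m/s; the water relative to ground = (-1.500, 0.000) m/s.
Velocity relative to ground = (-7.881, -3.184) + (-1.500, 0.000) = (-9.381, -3.184) m/s.
Bearing = atan2(-9.38, -3.18) = 251.25° clockwise from north.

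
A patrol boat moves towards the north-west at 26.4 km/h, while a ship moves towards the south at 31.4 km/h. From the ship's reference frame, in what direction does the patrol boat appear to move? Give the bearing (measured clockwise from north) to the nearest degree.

340°

Taking east as x and north as y: patrol boat velocity = (-18.668, 18.668) km/h; ship velocity = (0.000, -31.400) km/h.
Velocity of patrol boat relative to ship = (-18.668, 18.668) − (0.000, -31.400) = (-18.668, 50.068) km/h.
Bearing = atan2(-18.67, 50.07) = 339.55° clockwise from north.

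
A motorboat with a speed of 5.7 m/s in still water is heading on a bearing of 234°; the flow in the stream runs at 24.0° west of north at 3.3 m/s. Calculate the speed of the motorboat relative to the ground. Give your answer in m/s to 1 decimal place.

Taking east as x and north as y: velocity relative to the water = (-4.611, -3.350) m/s; the water relative to ground = (-1.342, 3.015) m/s.
Velocity relative to ground = (-4.611, -3.350) + (-1.342, 3.015) = (-5.954, -0.336) m/s.
Speed = |(-5.954, -0.336)| = 5.963 m/s.

6.0 m/s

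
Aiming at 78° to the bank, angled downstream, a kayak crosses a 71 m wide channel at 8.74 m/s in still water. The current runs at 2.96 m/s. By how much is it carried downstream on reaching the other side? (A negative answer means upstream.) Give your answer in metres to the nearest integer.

Perpendicular speed = 8.549 m/s; crossing time = 71 / 8.549 = 8.305 s.
Net downstream speed = 4.777 m/s.
Drift = 4.777 × 8.305 = 39.674 m (downstream).

40 m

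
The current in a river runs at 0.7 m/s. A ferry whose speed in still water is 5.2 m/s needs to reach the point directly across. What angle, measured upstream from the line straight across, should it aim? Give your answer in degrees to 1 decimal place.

7.7°

To cancel the current, the upstream component of the ferry's velocity must equal the flow: 5.2 sin θ = 0.7.
sin θ = 0.7 / 5.2 = 0.1346.
θ = arcsin(0.1346) = 7.736°.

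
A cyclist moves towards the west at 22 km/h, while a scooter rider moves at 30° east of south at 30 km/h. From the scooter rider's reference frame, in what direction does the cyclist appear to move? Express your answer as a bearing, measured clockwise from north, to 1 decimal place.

Taking east as x and north as y: cyclist velocity = (-22.000, 0.000) km/h; scooter rider velocity = (15.000, -25.981) km/h.
Velocity of cyclist relative to scooter rider = (-22.000, 0.000) − (15.000, -25.981) = (-37.000, 25.981) km/h.
Bearing = atan2(-37.00, 25.98) = 305.08° clockwise from north.

305.1°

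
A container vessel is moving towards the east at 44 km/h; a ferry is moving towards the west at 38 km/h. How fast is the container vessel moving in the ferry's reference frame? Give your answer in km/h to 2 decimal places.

82.00 km/h

Taking east as x and north as y: container vessel velocity = (44.000, 0.000) km/h; ferry velocity = (-38.000, 0.000) km/h.
Velocity of container vessel relative to ferry = (44.000, 0.000) − (-38.000, 0.000) = (82.000, 0.000) km/h.
Magnitude = |(82.000, 0.000)| = 82.000 km/h.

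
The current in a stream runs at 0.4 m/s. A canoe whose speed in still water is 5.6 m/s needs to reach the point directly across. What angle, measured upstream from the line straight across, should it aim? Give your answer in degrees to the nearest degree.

4°

To cancel the current, the upstream component of the canoe's velocity must equal the flow: 5.6 sin θ = 0.4.
sin θ = 0.4 / 5.6 = 0.0714.
θ = arcsin(0.0714) = 4.096°.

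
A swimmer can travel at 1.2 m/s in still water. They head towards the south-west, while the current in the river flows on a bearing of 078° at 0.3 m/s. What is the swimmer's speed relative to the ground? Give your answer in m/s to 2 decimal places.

Taking east as x and north as y: velocity relative to the water = (-0.849, -0.849) m/s; the water relative to ground = (0.293, 0.062) m/s.
Velocity relative to ground = (-0.849, -0.849) + (0.293, 0.062) = (-0.555, -0.786) m/s.
Speed = |(-0.555, -0.786)| = 0.962 m/s.

0.96 m/s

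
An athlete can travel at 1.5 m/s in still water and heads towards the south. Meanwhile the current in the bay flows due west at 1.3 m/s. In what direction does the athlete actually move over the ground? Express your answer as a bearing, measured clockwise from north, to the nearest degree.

Taking east as x and north as y: velocity relative to the water = (0.000, -1.500) m/s; the water relative to ground = (-1.300, 0.000) m/s.
Velocity relative to ground = (0.000, -1.500) + (-1.300, 0.000) = (-1.300, -1.500) m/s.
Bearing = atan2(-1.30, -1.50) = 220.91° clockwise from north.

221°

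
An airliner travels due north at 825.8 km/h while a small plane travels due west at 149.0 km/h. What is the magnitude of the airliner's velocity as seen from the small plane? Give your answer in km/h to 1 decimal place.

Taking east as x and north as y: airliner velocity = (0.000, 825.800) km/h; small plane velocity = (-149.000, 0.000) km/h.
Velocity of airliner relative to small plane = (0.000, 825.800) − (-149.000, 0.000) = (149.000, 825.800) km/h.
Magnitude = |(149.000, 825.800)| = 839.134 km/h.

839.1 km/h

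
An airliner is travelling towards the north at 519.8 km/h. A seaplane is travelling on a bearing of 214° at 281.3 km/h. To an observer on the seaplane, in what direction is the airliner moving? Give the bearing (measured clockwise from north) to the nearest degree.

012°

Taking east as x and north as y: airliner velocity = (0.000, 519.800) km/h; seaplane velocity = (-157.301, -233.208) km/h.
Velocity of airliner relative to seaplane = (0.000, 519.800) − (-157.301, -233.208) = (157.301, 753.008) km/h.
Bearing = atan2(157.30, 753.01) = 11.80° clockwise from north.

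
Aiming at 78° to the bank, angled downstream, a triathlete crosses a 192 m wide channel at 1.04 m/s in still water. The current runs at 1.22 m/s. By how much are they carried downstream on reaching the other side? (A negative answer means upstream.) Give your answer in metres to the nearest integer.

Perpendicular speed = 1.017 m/s; crossing time = 192 / 1.017 = 188.740 s.
Net downstream speed = 1.436 m/s.
Drift = 1.436 × 188.740 = 271.073 m (downstream).

271 m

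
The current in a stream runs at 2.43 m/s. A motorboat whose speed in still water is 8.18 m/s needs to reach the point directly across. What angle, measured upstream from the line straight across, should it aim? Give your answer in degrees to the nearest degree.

To cancel the current, the upstream component of the motorboat's velocity must equal the flow: 8.18 sin θ = 2.43.
sin θ = 2.43 / 8.18 = 0.2971.
θ = arcsin(0.2971) = 17.281°.

17°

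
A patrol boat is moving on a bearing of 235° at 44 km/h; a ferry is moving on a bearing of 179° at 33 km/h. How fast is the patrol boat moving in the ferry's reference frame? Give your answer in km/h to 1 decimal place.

Taking east as x and north as y: patrol boat velocity = (-36.043, -25.237) km/h; ferry velocity = (0.576, -32.995) km/h.
Velocity of patrol boat relative to ferry = (-36.043, -25.237) − (0.576, -32.995) = (-36.619, 7.758) km/h.
Magnitude = |(-36.619, 7.758)| = 37.431 km/h.

37.4 km/h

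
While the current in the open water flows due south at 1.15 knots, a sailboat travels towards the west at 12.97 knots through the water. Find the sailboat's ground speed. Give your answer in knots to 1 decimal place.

13.0 knots

Taking east as x and north as y: velocity relative to the water = (-12.970, 0.000) knots; the water relative to ground = (0.000, -1.150) knots.
Velocity relative to ground = (-12.970, 0.000) + (0.000, -1.150) = (-12.970, -1.150) knots.
Speed = |(-12.970, -1.150)| = 13.021 knots.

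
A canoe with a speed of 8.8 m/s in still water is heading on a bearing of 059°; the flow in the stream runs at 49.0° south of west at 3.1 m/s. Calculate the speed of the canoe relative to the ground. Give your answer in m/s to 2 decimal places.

5.93 m/s

Taking east as x and north as y: velocity relative to the water = (7.543, 4.532) m/s; the water relative to ground = (-2.034, -2.340) m/s.
Velocity relative to ground = (7.543, 4.532) + (-2.034, -2.340) = (5.509, 2.193) m/s.
Speed = |(5.509, 2.193)| = 5.930 m/s.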